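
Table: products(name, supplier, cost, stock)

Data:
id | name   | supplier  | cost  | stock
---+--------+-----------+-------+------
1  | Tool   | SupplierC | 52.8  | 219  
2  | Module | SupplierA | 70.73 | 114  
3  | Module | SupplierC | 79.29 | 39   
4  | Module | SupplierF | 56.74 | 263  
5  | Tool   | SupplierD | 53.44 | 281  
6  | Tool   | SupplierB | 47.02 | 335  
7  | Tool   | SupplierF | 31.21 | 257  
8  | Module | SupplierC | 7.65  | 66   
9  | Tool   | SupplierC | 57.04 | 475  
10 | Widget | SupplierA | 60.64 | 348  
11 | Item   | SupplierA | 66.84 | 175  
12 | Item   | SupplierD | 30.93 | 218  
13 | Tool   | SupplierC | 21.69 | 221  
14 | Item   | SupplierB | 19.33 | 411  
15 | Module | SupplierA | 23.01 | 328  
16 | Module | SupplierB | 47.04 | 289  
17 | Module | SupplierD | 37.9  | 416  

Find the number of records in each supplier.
SELECT supplier, COUNT(*) as count
FROM products
GROUP BY supplier

Result:
  SupplierA: 4
  SupplierB: 3
  SupplierC: 5
  SupplierD: 3
  SupplierF: 2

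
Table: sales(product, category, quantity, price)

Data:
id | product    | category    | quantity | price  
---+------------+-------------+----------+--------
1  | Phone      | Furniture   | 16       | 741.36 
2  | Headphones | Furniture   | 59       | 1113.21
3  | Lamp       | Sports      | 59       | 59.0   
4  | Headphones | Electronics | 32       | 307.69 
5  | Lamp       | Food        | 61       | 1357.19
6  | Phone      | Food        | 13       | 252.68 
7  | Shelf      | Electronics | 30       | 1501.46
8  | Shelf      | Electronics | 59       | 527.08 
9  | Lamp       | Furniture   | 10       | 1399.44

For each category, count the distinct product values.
SELECT category, COUNT(DISTINCT product)
FROM sales
GROUP BY category

Result:
  Electronics: 2 distinct
  Food: 2 distinct
  Furniture: 3 distinct
  Sports: 1 distinct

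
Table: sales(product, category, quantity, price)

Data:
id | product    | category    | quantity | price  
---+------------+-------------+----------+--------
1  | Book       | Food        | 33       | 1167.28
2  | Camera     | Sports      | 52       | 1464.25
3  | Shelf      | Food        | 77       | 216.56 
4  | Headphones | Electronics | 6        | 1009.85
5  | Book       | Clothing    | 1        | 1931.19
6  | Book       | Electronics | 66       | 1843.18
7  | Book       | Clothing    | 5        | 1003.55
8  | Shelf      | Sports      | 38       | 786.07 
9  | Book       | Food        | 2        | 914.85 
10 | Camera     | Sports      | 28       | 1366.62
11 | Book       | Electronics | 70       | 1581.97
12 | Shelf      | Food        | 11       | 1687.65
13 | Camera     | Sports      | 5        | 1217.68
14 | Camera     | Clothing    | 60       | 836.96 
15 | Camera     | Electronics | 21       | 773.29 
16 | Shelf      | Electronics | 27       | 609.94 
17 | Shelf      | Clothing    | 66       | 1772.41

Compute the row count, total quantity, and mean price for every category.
SELECT category,
       COUNT(*) as cnt,
       SUM(quantity) as total_quantity,
       AVG(price) as avg_price
FROM sales
GROUP BY category

Result:
  Clothing: 4 records, 132 total quantity, 1386.03 avg price
  Electronics: 5 records, 190 total quantity, 1163.65 avg price
  Food: 4 records, 123 total quantity, 996.59 avg price
  Sports: 4 records, 123 total quantity, 1208.66 avg price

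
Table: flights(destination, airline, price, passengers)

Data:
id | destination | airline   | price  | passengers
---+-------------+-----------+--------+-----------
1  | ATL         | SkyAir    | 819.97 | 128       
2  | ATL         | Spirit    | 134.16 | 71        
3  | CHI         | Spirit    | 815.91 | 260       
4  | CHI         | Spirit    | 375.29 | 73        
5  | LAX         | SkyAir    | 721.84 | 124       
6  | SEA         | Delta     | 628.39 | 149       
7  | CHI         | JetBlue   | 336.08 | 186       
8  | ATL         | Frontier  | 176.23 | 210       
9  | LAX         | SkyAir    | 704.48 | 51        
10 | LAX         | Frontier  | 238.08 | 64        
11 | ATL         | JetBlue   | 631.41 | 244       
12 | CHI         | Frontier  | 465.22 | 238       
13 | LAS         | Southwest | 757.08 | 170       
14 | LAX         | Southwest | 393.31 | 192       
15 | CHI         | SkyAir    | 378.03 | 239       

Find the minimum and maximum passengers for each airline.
SELECT airline, MIN(passengers), MAX(passengers)
FROM flights
GROUP BY airline

Result:
  Delta: min=149, max=149
  Frontier: min=64, max=238
  JetBlue: min=186, max=244
  SkyAir: min=51, max=239
  Southwest: min=170, max=192
  Spirit: min=71, max=260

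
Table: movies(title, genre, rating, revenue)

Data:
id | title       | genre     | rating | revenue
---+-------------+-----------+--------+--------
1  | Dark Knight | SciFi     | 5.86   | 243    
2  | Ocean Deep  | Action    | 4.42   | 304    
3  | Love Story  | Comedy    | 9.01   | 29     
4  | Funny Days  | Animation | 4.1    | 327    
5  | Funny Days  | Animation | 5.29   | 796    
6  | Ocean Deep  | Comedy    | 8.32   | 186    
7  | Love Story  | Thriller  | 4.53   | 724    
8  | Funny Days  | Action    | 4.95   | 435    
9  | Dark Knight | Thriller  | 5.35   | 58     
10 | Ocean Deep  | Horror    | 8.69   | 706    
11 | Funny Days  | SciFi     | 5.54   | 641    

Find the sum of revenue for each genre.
SELECT genre, SUM(revenue) as result
FROM movies
GROUP BY genre

Result:
  Action: 739
  Animation: 1123
  Comedy: 215
  Horror: 706
  SciFi: 884
  Thriller: 782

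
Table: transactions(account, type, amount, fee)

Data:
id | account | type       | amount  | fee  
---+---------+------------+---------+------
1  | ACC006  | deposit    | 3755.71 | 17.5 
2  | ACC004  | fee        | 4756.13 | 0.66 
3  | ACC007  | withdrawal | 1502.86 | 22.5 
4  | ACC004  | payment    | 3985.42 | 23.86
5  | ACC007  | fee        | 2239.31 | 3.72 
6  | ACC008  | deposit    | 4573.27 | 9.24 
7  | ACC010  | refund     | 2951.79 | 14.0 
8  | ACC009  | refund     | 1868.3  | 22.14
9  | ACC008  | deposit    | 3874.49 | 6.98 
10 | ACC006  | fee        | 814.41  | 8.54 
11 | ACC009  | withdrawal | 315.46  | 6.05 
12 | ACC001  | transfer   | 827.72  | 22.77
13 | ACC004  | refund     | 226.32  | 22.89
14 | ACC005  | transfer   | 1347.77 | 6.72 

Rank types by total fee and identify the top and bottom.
SELECT type, SUM(fee)
FROM transactions
GROUP BY type
ORDER BY SUM(fee)

All groups:
  fee: 12.92
  payment: 23.86
  withdrawal: 28.55
  transfer: 29.49
  deposit: 33.72
  refund: 59.03

Highest: refund (59.03)
Lowest: fee (12.92)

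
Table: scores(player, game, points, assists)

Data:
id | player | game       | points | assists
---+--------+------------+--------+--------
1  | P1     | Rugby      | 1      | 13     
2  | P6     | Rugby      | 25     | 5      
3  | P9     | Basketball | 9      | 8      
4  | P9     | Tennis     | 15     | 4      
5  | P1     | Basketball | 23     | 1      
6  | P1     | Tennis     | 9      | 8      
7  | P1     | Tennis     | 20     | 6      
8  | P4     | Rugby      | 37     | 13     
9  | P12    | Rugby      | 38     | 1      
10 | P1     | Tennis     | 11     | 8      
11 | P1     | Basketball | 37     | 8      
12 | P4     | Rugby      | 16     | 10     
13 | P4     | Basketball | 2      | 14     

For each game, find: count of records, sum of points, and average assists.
SELECT game,
       COUNT(*) as cnt,
       SUM(points) as total_points,
       AVG(assists) as avg_assists
FROM scores
GROUP BY game

Result:
  Basketball: 4 records, 71 total points, 7.75 avg assists
  Rugby: 5 records, 117 total points, 8.40 avg assists
  Tennis: 4 records, 55 total points, 6.50 avg assists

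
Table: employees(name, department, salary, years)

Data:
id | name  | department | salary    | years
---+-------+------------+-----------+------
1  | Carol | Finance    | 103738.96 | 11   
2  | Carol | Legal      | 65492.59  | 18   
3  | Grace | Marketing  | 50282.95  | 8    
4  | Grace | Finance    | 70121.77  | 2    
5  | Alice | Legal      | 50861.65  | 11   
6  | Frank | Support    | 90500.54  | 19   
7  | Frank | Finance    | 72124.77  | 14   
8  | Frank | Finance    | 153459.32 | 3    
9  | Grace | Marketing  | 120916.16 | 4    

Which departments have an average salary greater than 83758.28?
SELECT department, AVG(salary)
FROM employees
GROUP BY department
HAVING AVG(salary) > 83758.28

Result:
  Finance: avg=99861.21
  Marketing: avg=85599.56
  Support: avg=90500.54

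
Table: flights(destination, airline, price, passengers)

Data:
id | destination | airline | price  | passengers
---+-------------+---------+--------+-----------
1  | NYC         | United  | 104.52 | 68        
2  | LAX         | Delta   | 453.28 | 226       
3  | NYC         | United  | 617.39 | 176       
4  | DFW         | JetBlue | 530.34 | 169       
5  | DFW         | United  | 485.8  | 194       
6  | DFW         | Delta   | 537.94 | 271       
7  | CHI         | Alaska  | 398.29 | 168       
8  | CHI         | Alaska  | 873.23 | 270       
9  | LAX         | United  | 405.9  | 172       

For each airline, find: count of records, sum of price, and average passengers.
SELECT airline,
       COUNT(*) as cnt,
       SUM(price) as total_price,
       AVG(passengers) as avg_passengers
FROM flights
GROUP BY airline

Result:
  Alaska: 2 records, 1271.52 total price, 219.00 avg passengers
  Delta: 2 records, 991.22 total price, 248.50 avg passengers
  JetBlue: 1 records, 530.34 total price, 169.00 avg passengers
  United: 4 records, 1613.61 total price, 152.50 avg passengers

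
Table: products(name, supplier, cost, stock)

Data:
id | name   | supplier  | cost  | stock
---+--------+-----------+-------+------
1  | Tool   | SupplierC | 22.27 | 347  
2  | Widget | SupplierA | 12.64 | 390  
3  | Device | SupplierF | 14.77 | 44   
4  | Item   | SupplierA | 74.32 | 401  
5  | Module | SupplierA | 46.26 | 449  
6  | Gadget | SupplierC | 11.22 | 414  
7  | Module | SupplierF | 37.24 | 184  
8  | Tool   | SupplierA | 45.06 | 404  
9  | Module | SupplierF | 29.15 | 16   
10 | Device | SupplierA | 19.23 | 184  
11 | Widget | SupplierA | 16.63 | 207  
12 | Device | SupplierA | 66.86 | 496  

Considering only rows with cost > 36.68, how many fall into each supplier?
SELECT supplier, COUNT(*)
FROM products
WHERE cost > 36.68
GROUP BY supplier

Note: WHERE filters rows before grouping.

Result:
  SupplierA: 4
  SupplierF: 1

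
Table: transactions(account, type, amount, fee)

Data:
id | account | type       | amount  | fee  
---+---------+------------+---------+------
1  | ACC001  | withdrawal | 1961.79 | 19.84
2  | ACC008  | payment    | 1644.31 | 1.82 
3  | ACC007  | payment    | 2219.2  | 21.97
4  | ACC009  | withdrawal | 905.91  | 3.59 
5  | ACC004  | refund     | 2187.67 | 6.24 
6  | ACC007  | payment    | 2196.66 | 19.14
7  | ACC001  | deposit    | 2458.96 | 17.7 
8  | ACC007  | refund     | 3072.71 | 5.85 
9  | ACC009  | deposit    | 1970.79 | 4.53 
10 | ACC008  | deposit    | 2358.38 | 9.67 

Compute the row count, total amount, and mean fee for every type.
SELECT type,
       COUNT(*) as cnt,
       SUM(amount) as total_amount,
       AVG(fee) as avg_fee
FROM transactions
GROUP BY type

Result:
  deposit: 3 records, 6788.13 total amount, 10.63 avg fee
  payment: 3 records, 6060.17 total amount, 14.31 avg fee
  refund: 2 records, 5260.38 total amount, 6.05 avg fee
  withdrawal: 2 records, 2867.70 total amount, 11.72 avg fee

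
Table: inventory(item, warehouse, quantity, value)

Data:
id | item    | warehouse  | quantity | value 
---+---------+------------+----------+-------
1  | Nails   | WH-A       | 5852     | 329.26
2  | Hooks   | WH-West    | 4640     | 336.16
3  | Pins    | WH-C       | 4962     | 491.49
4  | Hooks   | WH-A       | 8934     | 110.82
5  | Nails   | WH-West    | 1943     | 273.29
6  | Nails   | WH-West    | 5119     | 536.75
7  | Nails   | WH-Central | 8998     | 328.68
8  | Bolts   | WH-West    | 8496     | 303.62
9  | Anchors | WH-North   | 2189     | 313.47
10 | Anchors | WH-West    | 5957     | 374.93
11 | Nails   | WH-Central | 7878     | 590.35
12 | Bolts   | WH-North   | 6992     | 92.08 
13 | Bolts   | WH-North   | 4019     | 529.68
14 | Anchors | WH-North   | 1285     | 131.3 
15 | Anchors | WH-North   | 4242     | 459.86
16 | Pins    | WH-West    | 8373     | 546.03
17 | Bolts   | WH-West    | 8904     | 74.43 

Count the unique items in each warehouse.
SELECT warehouse, COUNT(DISTINCT item)
FROM inventory
GROUP BY warehouse

Result:
  WH-A: 2 distinct
  WH-C: 1 distinct
  WH-Central: 1 distinct
  WH-North: 2 distinct
  WH-West: 5 distinct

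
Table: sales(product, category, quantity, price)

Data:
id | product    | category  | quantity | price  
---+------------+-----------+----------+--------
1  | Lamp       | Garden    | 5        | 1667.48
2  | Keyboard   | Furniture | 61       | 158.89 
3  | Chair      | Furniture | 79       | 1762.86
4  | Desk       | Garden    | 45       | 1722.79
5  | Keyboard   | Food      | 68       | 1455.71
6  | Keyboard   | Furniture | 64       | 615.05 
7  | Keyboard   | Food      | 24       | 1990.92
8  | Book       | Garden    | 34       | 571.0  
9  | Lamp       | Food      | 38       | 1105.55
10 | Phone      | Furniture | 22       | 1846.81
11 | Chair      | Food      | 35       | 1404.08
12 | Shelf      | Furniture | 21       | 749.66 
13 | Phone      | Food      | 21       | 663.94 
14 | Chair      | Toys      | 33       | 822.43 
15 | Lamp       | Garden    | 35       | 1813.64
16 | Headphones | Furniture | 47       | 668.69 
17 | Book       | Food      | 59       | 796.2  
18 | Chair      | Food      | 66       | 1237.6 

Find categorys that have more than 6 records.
SELECT category, COUNT(*) as cnt
FROM sales
GROUP BY category
HAVING COUNT(*) > 6

Result:
  Food: 7

Note: HAVING filters groups after aggregation, WHERE filters rows before.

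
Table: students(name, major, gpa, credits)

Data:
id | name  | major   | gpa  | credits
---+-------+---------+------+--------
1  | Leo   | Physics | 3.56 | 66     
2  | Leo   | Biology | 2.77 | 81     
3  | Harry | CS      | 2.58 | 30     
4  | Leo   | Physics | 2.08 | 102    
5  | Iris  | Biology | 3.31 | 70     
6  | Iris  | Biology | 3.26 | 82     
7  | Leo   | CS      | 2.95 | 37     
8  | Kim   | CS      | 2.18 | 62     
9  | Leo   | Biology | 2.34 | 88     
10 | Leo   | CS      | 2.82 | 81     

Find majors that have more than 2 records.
SELECT major, COUNT(*) as cnt
FROM students
GROUP BY major
HAVING COUNT(*) > 2

Result:
  Biology: 4
  CS: 4

Note: HAVING filters groups after aggregation, WHERE filters rows before.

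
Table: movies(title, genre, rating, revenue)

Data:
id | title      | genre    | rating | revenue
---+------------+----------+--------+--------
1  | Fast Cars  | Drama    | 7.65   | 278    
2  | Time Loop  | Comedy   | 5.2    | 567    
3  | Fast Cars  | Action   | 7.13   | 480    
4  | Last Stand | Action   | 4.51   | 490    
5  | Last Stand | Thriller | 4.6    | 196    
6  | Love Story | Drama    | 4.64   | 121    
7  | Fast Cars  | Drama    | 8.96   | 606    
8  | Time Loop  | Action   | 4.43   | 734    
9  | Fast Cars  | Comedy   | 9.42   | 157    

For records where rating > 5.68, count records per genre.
SELECT genre, COUNT(*)
FROM movies
WHERE rating > 5.68
GROUP BY genre

Note: WHERE filters rows before grouping.

Result:
  Action: 1
  Comedy: 1
  Drama: 2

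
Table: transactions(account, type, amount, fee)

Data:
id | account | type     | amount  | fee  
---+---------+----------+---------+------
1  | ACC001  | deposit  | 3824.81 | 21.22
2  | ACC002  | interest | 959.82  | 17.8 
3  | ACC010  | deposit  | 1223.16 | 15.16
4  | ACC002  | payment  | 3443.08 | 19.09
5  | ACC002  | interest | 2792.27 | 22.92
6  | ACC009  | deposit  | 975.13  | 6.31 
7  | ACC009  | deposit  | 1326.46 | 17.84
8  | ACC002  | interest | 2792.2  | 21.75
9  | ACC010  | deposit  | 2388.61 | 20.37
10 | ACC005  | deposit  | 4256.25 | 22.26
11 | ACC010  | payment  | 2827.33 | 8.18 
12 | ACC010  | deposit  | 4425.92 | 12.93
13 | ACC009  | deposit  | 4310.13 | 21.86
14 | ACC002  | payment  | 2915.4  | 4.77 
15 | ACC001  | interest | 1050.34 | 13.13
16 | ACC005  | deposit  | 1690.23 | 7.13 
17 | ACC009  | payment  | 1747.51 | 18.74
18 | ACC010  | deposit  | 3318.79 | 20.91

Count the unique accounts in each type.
SELECT type, COUNT(DISTINCT account)
FROM transactions
GROUP BY type

Result:
  deposit: 4 distinct
  interest: 2 distinct
  payment: 3 distinct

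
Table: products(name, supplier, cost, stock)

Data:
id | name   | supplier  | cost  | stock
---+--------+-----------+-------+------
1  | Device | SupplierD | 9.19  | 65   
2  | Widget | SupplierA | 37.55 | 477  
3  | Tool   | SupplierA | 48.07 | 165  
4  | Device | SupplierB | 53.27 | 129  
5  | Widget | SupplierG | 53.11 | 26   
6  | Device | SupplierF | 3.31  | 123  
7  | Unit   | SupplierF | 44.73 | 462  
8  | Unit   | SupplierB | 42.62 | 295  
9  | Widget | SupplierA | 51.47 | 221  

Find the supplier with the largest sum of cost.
SELECT supplier, SUM(cost) as val
FROM products
GROUP BY supplier
ORDER BY val DESC
LIMIT 1

Result: SupplierA with sum(cost) = 137.09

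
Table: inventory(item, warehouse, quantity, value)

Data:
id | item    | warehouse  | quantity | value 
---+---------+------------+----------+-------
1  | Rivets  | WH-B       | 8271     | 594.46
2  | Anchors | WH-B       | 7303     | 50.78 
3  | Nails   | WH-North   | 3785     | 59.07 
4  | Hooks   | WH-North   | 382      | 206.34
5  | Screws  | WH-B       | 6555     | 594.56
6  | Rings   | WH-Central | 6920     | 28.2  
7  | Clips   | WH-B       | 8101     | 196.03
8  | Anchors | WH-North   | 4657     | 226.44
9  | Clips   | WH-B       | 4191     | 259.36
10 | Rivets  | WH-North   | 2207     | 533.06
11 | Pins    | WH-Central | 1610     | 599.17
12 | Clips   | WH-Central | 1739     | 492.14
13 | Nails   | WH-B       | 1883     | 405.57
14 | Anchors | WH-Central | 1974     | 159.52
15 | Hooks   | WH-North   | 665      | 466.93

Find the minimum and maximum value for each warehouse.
SELECT warehouse, MIN(value), MAX(value)
FROM inventory
GROUP BY warehouse

Result:
  WH-B: min=50.78, max=594.56
  WH-Central: min=28.20, max=599.17
  WH-North: min=59.07, max=533.06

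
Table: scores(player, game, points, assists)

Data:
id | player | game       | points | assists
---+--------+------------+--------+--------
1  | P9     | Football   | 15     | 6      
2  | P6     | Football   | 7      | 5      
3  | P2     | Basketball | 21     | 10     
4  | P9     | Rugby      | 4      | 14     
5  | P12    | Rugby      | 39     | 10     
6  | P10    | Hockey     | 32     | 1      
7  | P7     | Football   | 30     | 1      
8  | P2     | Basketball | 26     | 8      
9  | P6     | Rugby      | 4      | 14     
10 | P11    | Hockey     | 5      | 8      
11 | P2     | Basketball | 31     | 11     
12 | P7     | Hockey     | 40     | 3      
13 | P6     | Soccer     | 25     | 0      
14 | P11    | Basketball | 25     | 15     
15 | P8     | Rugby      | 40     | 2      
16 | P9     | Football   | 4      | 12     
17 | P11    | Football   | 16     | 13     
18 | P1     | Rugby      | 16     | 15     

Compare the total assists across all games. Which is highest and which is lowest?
SELECT game, SUM(assists)
FROM scores
GROUP BY game
ORDER BY SUM(assists)

All groups:
  Soccer: 0
  Hockey: 12
  Football: 37
  Basketball: 44
  Rugby: 55

Highest: Rugby (55)
Lowest: Soccer (0)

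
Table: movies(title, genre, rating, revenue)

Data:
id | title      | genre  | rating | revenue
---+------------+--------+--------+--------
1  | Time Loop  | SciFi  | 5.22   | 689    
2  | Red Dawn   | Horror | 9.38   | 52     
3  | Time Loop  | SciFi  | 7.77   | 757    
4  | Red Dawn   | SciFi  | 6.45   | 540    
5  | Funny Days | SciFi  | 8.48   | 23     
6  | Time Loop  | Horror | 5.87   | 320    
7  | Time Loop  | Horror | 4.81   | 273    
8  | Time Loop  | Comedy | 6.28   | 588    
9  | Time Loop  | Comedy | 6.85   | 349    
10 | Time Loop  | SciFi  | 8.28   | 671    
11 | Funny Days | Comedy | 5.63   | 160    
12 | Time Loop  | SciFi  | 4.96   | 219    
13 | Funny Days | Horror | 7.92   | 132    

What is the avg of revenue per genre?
SELECT genre, AVG(revenue) as result
FROM movies
GROUP BY genre

Result:
  Comedy: 365.67
  Horror: 194.25
  SciFi: 483.17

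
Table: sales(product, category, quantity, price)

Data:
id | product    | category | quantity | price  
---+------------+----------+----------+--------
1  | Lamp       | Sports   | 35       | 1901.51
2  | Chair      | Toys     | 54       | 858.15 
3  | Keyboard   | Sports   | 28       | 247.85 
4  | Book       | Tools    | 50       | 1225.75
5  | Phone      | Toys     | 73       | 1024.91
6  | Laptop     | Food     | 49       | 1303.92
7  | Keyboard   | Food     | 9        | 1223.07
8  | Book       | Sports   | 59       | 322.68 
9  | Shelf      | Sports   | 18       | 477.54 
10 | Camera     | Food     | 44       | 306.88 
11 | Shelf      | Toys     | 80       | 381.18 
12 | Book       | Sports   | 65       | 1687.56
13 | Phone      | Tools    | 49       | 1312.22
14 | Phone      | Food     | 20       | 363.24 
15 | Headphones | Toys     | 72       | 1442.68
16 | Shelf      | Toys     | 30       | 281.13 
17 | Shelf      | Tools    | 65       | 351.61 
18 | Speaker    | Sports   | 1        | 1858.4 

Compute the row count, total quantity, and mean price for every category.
SELECT category,
       COUNT(*) as cnt,
       SUM(quantity) as total_quantity,
       AVG(price) as avg_price
FROM sales
GROUP BY category

Result:
  Food: 4 records, 122 total quantity, 799.28 avg price
  Sports: 6 records, 206 total quantity, 1082.59 avg price
  Tools: 3 records, 164 total quantity, 963.19 avg price
  Toys: 5 records, 309 total quantity, 797.61 avg price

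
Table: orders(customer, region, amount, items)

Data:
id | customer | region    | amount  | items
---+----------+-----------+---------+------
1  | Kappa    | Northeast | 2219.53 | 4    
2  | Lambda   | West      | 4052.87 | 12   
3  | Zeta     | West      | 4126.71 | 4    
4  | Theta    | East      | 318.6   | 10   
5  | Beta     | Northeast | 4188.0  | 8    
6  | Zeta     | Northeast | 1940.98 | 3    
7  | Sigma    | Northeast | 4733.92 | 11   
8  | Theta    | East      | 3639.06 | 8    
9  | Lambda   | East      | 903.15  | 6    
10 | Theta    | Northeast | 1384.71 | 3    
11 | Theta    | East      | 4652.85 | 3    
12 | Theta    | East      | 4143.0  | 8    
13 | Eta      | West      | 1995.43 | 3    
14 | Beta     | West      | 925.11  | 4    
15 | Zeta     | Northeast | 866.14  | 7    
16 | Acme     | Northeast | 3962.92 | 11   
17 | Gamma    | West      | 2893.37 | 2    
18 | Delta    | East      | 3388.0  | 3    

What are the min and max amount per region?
SELECT region, MIN(amount), MAX(amount)
FROM orders
GROUP BY region

Result:
  East: min=318.60, max=4652.85
  Northeast: min=866.14, max=4733.92
  West: min=925.11, max=4126.71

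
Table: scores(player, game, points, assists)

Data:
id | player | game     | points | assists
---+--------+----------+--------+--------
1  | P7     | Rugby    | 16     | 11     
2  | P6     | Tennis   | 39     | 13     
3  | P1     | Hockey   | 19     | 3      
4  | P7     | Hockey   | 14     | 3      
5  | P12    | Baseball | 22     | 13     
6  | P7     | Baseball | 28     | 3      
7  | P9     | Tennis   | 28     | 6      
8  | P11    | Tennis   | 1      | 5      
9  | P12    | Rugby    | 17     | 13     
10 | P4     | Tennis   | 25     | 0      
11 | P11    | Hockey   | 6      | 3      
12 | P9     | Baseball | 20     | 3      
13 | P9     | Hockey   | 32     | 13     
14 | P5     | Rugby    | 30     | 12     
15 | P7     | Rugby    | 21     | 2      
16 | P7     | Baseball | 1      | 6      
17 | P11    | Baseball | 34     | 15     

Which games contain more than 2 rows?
SELECT game, COUNT(*) as cnt
FROM scores
GROUP BY game
HAVING COUNT(*) > 2

Result:
  Baseball: 5
  Hockey: 4
  Rugby: 4
  Tennis: 4

Note: HAVING filters groups after aggregation, WHERE filters rows before.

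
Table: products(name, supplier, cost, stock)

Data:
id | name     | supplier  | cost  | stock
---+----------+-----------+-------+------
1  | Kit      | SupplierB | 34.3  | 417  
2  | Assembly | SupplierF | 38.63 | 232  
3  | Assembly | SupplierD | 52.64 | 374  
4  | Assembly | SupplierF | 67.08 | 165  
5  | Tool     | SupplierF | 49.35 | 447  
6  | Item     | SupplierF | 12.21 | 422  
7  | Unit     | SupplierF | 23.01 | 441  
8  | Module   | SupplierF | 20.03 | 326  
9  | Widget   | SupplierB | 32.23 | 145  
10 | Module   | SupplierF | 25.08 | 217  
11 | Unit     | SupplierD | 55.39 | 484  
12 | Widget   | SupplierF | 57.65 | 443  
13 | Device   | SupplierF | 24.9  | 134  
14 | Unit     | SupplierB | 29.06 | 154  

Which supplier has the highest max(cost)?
SELECT supplier, MAX(cost) as val
FROM products
GROUP BY supplier
ORDER BY val DESC
LIMIT 1

Result: SupplierF with max(cost) = 67.08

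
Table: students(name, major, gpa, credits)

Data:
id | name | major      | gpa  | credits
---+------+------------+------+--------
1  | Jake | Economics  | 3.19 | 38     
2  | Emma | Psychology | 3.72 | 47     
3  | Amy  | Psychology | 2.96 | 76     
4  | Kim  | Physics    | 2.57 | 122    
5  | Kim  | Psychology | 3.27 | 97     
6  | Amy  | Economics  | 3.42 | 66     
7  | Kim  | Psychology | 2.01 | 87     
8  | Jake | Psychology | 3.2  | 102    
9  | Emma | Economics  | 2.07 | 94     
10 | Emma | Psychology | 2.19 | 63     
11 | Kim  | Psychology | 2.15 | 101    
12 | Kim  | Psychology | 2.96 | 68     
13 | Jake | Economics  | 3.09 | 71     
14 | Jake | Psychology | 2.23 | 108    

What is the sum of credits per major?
SELECT major, SUM(credits) as result
FROM students
GROUP BY major

Result:
  Economics: 269
  Physics: 122
  Psychology: 749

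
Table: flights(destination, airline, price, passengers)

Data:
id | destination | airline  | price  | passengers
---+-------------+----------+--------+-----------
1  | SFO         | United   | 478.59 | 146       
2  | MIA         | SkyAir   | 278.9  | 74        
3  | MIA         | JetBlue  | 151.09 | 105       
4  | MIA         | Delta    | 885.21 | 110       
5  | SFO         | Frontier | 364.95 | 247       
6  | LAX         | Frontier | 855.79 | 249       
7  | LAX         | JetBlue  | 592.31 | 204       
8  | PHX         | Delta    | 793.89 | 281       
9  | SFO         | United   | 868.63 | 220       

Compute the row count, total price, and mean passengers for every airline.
SELECT airline,
       COUNT(*) as cnt,
       SUM(price) as total_price,
       AVG(passengers) as avg_passengers
FROM flights
GROUP BY airline

Result:
  Delta: 2 records, 1679.10 total price, 195.50 avg passengers
  Frontier: 2 records, 1220.74 total price, 248.00 avg passengers
  JetBlue: 2 records, 743.40 total price, 154.50 avg passengers
  SkyAir: 1 records, 278.90 total price, 74.00 avg passengers
  United: 2 records, 1347.22 total price, 183.00 avg passengers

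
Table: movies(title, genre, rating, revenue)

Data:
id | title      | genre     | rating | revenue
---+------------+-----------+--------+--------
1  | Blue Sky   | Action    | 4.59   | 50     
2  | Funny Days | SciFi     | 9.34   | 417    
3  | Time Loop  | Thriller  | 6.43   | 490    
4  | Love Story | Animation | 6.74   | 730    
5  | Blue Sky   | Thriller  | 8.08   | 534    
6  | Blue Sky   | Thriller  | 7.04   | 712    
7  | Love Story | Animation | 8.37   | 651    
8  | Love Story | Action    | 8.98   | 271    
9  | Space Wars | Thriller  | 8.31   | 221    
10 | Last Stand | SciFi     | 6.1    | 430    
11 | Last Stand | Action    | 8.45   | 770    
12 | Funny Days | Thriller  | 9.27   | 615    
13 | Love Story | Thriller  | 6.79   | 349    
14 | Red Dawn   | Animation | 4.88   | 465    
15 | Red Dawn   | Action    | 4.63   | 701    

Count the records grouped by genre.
SELECT genre, COUNT(*) as count
FROM movies
GROUP BY genre

Result:
  Action: 4
  Animation: 3
  SciFi: 2
  Thriller: 6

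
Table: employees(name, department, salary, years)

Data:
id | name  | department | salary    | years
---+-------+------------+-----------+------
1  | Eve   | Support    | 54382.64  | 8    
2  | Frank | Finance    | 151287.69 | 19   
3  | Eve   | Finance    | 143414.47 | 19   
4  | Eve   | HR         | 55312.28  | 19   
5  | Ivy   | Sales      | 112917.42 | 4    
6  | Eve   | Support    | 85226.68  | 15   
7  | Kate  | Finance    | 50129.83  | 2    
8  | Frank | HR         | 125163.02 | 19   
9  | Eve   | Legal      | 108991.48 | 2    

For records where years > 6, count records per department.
SELECT department, COUNT(*)
FROM employees
WHERE years > 6
GROUP BY department

Note: WHERE filters rows before grouping.

Result:
  Finance: 2
  HR: 2
  Support: 2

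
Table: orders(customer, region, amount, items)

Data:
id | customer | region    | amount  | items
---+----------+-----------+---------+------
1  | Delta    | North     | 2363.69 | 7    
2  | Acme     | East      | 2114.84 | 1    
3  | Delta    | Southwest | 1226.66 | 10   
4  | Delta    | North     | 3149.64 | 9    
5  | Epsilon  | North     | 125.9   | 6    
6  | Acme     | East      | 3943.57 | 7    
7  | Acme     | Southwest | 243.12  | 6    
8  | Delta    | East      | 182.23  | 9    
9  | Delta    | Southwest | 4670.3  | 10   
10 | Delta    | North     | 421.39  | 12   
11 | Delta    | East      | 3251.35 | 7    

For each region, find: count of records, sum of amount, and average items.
SELECT region,
       COUNT(*) as cnt,
       SUM(amount) as total_amount,
       AVG(items) as avg_items
FROM orders
GROUP BY region

Result:
  East: 4 records, 9491.99 total amount, 6.00 avg items
  North: 4 records, 6060.62 total amount, 8.50 avg items
  Southwest: 3 records, 6140.08 total amount, 8.67 avg items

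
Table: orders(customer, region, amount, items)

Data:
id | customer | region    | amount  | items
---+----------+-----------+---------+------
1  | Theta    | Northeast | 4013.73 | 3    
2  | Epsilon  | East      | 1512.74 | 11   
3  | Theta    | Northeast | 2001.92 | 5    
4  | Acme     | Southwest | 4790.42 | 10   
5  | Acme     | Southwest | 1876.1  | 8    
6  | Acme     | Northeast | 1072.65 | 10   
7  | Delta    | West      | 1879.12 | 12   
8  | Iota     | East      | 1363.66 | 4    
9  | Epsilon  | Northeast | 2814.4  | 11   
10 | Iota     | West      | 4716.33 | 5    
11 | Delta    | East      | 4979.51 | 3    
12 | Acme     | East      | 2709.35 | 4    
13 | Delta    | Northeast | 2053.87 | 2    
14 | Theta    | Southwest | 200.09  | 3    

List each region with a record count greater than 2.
SELECT region, COUNT(*) as cnt
FROM orders
GROUP BY region
HAVING COUNT(*) > 2

Result:
  East: 4
  Northeast: 5
  Southwest: 3

Note: HAVING filters groups after aggregation, WHERE filters rows before.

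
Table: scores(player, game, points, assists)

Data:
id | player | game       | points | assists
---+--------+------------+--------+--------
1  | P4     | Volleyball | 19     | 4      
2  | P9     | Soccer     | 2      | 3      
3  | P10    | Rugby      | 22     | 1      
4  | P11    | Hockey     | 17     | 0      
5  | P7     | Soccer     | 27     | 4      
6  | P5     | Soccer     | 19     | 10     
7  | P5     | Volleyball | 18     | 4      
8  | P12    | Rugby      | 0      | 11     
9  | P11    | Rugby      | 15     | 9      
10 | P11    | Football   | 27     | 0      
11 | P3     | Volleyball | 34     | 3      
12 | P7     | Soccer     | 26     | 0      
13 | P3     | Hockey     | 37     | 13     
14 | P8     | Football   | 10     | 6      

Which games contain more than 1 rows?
SELECT game, COUNT(*) as cnt
FROM scores
GROUP BY game
HAVING COUNT(*) > 1

Result:
  Football: 2
  Hockey: 2
  Rugby: 3
  Soccer: 4
  Volleyball: 3

Note: HAVING filters groups after aggregation, WHERE filters rows before.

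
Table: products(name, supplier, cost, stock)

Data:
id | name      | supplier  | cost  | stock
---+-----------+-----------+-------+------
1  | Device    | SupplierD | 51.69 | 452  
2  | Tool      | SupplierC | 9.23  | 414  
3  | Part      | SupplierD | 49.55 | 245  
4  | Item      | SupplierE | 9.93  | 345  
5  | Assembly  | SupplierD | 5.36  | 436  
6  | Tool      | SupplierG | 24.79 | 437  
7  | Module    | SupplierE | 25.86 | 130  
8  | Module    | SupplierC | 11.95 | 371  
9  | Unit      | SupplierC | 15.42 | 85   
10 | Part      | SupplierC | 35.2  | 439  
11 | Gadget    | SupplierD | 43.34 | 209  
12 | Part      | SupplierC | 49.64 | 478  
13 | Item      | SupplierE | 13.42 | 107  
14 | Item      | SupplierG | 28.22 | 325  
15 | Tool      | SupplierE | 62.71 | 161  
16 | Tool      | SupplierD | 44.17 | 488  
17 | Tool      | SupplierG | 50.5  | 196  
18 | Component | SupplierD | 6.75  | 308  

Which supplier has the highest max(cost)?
SELECT supplier, MAX(cost) as val
FROM products
GROUP BY supplier
ORDER BY val DESC
LIMIT 1

Result: SupplierE with max(cost) = 62.71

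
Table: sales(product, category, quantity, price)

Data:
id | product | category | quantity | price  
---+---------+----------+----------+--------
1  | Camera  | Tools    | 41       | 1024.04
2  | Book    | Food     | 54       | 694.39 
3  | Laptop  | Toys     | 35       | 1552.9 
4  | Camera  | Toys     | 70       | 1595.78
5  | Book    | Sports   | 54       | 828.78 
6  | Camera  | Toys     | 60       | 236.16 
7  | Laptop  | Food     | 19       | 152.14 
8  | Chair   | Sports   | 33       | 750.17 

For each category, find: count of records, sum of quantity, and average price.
SELECT category,
       COUNT(*) as cnt,
       SUM(quantity) as total_quantity,
       AVG(price) as avg_price
FROM sales
GROUP BY category

Result:
  Food: 2 records, 73 total quantity, 423.27 avg price
  Sports: 2 records, 87 total quantity, 789.48 avg price
  Tools: 1 records, 41 total quantity, 1024.04 avg price
  Toys: 3 records, 165 total quantity, 1128.28 avg price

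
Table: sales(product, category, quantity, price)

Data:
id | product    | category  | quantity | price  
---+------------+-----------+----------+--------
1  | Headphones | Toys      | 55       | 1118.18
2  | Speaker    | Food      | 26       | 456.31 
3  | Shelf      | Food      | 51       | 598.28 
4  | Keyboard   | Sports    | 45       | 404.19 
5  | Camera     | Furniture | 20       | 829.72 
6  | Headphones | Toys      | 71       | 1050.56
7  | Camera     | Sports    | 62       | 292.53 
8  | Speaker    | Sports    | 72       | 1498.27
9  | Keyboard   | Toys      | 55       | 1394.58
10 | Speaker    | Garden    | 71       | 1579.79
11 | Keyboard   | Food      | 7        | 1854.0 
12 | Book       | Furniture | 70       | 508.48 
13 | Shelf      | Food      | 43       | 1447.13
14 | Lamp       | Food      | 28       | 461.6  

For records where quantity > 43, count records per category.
SELECT category, COUNT(*)
FROM sales
WHERE quantity > 43
GROUP BY category

Note: WHERE filters rows before grouping.

Result:
  Food: 1
  Furniture: 1
  Garden: 1
  Sports: 3
  Toys: 3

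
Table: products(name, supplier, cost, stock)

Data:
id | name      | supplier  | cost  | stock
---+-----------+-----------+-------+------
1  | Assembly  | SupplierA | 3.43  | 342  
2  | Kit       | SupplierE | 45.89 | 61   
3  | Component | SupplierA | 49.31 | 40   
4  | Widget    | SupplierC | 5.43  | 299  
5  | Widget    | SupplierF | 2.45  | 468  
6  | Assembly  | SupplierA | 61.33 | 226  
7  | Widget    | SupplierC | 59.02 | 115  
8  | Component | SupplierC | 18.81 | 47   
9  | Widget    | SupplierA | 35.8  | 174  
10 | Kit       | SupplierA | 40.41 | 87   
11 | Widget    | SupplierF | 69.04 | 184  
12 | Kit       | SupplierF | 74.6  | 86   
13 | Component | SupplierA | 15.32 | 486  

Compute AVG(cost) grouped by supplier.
SELECT supplier, AVG(cost) as result
FROM products
GROUP BY supplier

Result:
  SupplierA: 34.27
  SupplierC: 27.75
  SupplierE: 45.89
  SupplierF: 48.70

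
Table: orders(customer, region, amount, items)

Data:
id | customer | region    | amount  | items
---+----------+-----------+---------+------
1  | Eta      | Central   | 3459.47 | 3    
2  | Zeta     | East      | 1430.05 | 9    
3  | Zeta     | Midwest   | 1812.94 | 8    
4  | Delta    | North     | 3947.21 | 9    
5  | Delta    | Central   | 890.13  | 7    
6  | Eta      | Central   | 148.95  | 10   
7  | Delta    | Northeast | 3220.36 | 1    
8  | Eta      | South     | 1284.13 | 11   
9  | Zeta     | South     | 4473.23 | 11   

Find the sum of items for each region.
SELECT region, SUM(items) as result
FROM orders
GROUP BY region

Result:
  Central: 20
  East: 9
  Midwest: 8
  North: 9
  Northeast: 1
  South: 22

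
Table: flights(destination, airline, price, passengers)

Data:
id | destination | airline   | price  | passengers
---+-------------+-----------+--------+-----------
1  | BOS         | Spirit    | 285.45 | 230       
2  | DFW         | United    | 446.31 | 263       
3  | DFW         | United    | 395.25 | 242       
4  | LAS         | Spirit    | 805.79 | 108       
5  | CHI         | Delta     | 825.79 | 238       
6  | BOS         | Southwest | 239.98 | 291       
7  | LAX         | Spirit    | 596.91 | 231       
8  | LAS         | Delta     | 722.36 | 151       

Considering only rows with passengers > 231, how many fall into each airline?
SELECT airline, COUNT(*)
FROM flights
WHERE passengers > 231
GROUP BY airline

Note: WHERE filters rows before grouping.

Result:
  Delta: 1
  Southwest: 1
  United: 2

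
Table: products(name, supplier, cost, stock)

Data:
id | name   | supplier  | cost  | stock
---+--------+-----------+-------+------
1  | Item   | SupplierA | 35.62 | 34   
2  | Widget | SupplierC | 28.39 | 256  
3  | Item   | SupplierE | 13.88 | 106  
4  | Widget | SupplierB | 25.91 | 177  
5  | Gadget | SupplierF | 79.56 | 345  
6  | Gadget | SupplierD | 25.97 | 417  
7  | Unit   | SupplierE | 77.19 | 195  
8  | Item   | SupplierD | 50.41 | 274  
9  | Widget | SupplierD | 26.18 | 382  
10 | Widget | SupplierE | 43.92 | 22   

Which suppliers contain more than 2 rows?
SELECT supplier, COUNT(*) as cnt
FROM products
GROUP BY supplier
HAVING COUNT(*) > 2

Result:
  SupplierD: 3
  SupplierE: 3

Note: HAVING filters groups after aggregation, WHERE filters rows before.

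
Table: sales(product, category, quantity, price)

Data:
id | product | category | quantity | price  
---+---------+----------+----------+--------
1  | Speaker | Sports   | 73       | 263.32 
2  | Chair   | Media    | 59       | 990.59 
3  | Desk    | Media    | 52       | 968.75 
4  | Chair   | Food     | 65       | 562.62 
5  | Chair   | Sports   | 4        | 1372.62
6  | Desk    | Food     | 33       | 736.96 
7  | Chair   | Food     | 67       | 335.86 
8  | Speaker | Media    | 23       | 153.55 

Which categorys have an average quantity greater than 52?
SELECT category, AVG(quantity)
FROM sales
GROUP BY category
HAVING AVG(quantity) > 52

Result:
  Food: avg=55.00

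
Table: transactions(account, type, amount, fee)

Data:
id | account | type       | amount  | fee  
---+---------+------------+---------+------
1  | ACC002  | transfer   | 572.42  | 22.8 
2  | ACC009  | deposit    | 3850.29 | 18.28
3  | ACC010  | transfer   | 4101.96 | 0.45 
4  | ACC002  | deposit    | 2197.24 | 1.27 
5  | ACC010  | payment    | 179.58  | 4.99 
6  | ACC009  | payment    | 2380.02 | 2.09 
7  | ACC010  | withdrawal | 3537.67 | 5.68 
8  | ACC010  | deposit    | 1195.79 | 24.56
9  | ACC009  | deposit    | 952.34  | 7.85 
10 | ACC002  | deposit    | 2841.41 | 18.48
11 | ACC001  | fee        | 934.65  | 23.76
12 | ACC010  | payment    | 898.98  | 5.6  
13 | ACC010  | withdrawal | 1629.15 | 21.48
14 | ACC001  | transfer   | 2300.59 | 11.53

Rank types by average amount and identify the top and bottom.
SELECT type, AVG(amount)
FROM transactions
GROUP BY type
ORDER BY AVG(amount)

All groups:
  fee: 934.65
  payment: 1152.86
  deposit: 2207.41
  transfer: 2324.99
  withdrawal: 2583.41

Highest: withdrawal (2583.41)
Lowest: fee (934.65)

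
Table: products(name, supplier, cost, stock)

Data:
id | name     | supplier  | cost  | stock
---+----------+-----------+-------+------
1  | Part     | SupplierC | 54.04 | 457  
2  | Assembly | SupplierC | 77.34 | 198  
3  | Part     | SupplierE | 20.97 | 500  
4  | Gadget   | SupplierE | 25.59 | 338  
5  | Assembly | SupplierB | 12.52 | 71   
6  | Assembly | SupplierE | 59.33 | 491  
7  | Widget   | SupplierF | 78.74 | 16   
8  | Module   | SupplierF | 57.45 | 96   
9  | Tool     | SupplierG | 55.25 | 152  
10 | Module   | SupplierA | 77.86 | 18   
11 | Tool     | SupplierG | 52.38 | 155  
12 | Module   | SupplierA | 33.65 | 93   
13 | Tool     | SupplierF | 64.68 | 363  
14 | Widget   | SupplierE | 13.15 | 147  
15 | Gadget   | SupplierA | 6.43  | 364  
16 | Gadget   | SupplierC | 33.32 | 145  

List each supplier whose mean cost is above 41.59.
SELECT supplier, AVG(cost)
FROM products
GROUP BY supplier
HAVING AVG(cost) > 41.59

Result:
  SupplierC: avg=54.90
  SupplierF: avg=66.96
  SupplierG: avg=53.82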